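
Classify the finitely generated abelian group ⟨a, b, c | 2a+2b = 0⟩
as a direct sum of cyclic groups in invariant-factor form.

rank_ℚ(R)=1; free=3−1=2
SNF(R) diag = [2] → torsion [2]

Answer: M ≅ ℤ^2 ⊕ ℤ/2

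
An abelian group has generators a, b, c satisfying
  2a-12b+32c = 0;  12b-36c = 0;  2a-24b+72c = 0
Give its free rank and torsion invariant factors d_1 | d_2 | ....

rank_ℚ(R)=3; free=3−3=0
SNF(R) diag = [2, 4, 12] → torsion [2, 4, 12]

Answer: M ≅ ℤ/2 ⊕ ℤ/4 ⊕ ℤ/12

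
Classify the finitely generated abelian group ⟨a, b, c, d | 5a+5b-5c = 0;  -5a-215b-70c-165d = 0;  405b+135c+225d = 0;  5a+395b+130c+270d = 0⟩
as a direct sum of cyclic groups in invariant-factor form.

rank_ℚ(R)=4; free=4−4=0
SNF(R) diag = [5, 15, 15, 45] → torsion [5, 15, 15, 45]

Answer: M ≅ ℤ/5 ⊕ ℤ/15 ⊕ ℤ/15 ⊕ ℤ/45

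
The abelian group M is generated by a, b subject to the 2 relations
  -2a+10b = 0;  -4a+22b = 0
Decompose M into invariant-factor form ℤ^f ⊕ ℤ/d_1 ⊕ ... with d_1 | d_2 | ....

Answer: M ≅ ℤ/2 ⊕ ℤ/2

Derivation:
rank_ℚ(R)=2; free=2−2=0
SNF(R) diag = [2, 2] → torsion [2, 2]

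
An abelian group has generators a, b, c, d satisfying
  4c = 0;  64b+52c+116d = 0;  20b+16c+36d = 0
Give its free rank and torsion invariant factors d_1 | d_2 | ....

rank_ℚ(R)=3; free=4−3=1
SNF(R) diag = [4, 4, 4] → torsion [4, 4, 4]

Answer: M ≅ ℤ^1 ⊕ ℤ/4 ⊕ ℤ/4 ⊕ ℤ/4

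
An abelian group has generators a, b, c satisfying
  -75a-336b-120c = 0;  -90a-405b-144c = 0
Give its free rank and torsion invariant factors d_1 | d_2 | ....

Answer: M ≅ ℤ^1 ⊕ ℤ/3 ⊕ ℤ/9

Derivation:
rank_ℚ(R)=2; free=3−2=1
SNF(R) diag = [3, 9] → torsion [3, 9]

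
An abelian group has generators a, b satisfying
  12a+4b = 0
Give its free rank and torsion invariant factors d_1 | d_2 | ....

Answer: M ≅ ℤ^1 ⊕ ℤ/4

Derivation:
rank_ℚ(R)=1; free=2−1=1
SNF(R) diag = [4] → torsion [4]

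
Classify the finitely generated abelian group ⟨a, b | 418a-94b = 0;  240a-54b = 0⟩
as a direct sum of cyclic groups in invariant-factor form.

rank_ℚ(R)=2; free=2−2=0
SNF(R) diag = [2, 6] → torsion [2, 6]

Answer: M ≅ ℤ/2 ⊕ ℤ/6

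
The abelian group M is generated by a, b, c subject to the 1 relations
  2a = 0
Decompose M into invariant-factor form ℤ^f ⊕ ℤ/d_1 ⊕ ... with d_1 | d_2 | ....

Answer: M ≅ ℤ^2 ⊕ ℤ/2

Derivation:
rank_ℚ(R)=1; free=3−1=2
SNF(R) diag = [2] → torsion [2]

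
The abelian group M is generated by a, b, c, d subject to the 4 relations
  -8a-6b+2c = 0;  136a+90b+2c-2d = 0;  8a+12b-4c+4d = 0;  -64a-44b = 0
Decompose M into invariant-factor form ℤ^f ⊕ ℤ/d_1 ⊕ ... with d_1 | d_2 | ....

Answer: M ≅ ℤ/2 ⊕ ℤ/2 ⊕ ℤ/4 ⊕ ℤ/8

Derivation:
rank_ℚ(R)=4; free=4−4=0
SNF(R) diag = [2, 2, 4, 8] → torsion [2, 2, 4, 8]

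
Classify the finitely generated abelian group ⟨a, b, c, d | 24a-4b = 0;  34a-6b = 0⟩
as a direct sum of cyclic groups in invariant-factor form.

rank_ℚ(R)=2; free=4−2=2
SNF(R) diag = [2, 4] → torsion [2, 4]

Answer: M ≅ ℤ^2 ⊕ ℤ/2 ⊕ ℤ/4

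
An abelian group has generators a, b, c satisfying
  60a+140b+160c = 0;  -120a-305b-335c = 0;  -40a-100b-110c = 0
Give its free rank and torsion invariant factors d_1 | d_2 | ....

rank_ℚ(R)=3; free=3−3=0
SNF(R) diag = [5, 10, 20] → torsion [5, 10, 20]

Answer: M ≅ ℤ/5 ⊕ ℤ/10 ⊕ ℤ/20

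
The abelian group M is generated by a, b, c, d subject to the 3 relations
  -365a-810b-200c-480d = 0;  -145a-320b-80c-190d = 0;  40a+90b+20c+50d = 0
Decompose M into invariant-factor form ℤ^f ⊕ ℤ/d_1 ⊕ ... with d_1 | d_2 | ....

Answer: M ≅ ℤ^1 ⊕ ℤ/5 ⊕ ℤ/10 ⊕ ℤ/20

Derivation:
rank_ℚ(R)=3; free=4−3=1
SNF(R) diag = [5, 10, 20] → torsion [5, 10, 20]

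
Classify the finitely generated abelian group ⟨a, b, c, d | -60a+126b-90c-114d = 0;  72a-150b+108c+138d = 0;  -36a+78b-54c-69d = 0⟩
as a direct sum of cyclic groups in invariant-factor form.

Answer: M ≅ ℤ^1 ⊕ ℤ/3 ⊕ ℤ/6 ⊕ ℤ/6

Derivation:
rank_ℚ(R)=3; free=4−3=1
SNF(R) diag = [3, 6, 6] → torsion [3, 6, 6]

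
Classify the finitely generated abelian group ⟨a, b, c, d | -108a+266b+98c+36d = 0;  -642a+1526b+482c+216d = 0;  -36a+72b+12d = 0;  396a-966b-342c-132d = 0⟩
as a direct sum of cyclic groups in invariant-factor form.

rank_ℚ(R)=4; free=4−4=0
SNF(R) diag = [2, 6, 12, 24] → torsion [2, 6, 12, 24]

Answer: M ≅ ℤ/2 ⊕ ℤ/6 ⊕ ℤ/12 ⊕ ℤ/24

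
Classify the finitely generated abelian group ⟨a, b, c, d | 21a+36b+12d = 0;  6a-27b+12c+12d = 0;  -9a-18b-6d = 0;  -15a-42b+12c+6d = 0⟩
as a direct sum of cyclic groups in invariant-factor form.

Answer: M ≅ ℤ/3 ⊕ ℤ/3 ⊕ ℤ/6 ⊕ ℤ/12

Derivation:
rank_ℚ(R)=4; free=4−4=0
SNF(R) diag = [3, 3, 6, 12] → torsion [3, 3, 6, 12]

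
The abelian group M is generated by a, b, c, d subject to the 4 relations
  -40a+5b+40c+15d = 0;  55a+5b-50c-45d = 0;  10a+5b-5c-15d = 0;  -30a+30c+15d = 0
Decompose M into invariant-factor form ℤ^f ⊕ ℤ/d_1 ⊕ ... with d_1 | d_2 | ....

Answer: M ≅ ℤ/5 ⊕ ℤ/5 ⊕ ℤ/15 ⊕ ℤ/15

Derivation:
rank_ℚ(R)=4; free=4−4=0
SNF(R) diag = [5, 5, 15, 15] → torsion [5, 5, 15, 15]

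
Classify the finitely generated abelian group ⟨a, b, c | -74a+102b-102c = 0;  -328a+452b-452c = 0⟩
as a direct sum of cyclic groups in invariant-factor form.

Answer: M ≅ ℤ^1 ⊕ ℤ/2 ⊕ ℤ/4

Derivation:
rank_ℚ(R)=2; free=3−2=1
SNF(R) diag = [2, 4] → torsion [2, 4]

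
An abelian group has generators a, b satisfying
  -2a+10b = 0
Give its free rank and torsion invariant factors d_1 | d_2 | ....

rank_ℚ(R)=1; free=2−1=1
SNF(R) diag = [2] → torsion [2]

Answer: M ≅ ℤ^1 ⊕ ℤ/2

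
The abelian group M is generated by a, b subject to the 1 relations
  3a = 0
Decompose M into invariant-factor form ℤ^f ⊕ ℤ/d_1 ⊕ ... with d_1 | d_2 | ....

Answer: M ≅ ℤ^1 ⊕ ℤ/3

Derivation:
rank_ℚ(R)=1; free=2−1=1
SNF(R) diag = [3] → torsion [3]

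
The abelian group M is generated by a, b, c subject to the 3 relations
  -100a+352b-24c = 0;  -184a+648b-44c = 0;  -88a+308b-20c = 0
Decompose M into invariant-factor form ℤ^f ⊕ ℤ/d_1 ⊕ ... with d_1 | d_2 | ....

rank_ℚ(R)=3; free=3−3=0
SNF(R) diag = [4, 4, 4] → torsion [4, 4, 4]

Answer: M ≅ ℤ/4 ⊕ ℤ/4 ⊕ ℤ/4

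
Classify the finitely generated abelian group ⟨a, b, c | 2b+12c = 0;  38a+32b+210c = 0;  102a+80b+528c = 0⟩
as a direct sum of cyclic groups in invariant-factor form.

Answer: M ≅ ℤ/2 ⊕ ℤ/2 ⊕ ℤ/6

Derivation:
rank_ℚ(R)=3; free=3−3=0
SNF(R) diag = [2, 2, 6] → torsion [2, 2, 6]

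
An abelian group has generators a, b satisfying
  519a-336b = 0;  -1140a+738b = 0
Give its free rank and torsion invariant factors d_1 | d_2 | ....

Answer: M ≅ ℤ/3 ⊕ ℤ/6

Derivation:
rank_ℚ(R)=2; free=2−2=0
SNF(R) diag = [3, 6] → torsion [3, 6]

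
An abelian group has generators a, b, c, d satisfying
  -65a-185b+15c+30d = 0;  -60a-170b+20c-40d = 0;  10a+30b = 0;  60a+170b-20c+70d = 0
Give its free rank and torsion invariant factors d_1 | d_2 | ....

Answer: M ≅ ℤ/5 ⊕ ℤ/10 ⊕ ℤ/10 ⊕ ℤ/30

Derivation:
rank_ℚ(R)=4; free=4−4=0
SNF(R) diag = [5, 10, 10, 30] → torsion [5, 10, 10, 30]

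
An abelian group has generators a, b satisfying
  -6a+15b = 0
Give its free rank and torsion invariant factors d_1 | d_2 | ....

rank_ℚ(R)=1; free=2−1=1
SNF(R) diag = [3] → torsion [3]

Answer: M ≅ ℤ^1 ⊕ ℤ/3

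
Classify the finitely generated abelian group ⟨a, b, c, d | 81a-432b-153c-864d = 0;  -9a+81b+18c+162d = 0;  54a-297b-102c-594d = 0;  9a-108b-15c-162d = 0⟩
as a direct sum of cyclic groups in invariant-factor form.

Answer: M ≅ ℤ/3 ⊕ ℤ/9 ⊕ ℤ/27 ⊕ ℤ/54

Derivation:
rank_ℚ(R)=4; free=4−4=0
SNF(R) diag = [3, 9, 27, 54] → torsion [3, 9, 27, 54]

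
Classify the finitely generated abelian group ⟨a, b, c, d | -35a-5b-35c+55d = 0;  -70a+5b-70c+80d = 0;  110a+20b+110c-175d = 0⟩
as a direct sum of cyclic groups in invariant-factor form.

rank_ℚ(R)=3; free=4−3=1
SNF(R) diag = [5, 15, 45] → torsion [5, 15, 45]

Answer: M ≅ ℤ^1 ⊕ ℤ/5 ⊕ ℤ/15 ⊕ ℤ/45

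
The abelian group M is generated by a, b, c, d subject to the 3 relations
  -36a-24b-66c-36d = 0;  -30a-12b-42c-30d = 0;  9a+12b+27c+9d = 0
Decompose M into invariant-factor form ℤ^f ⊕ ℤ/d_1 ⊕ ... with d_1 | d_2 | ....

Answer: M ≅ ℤ^1 ⊕ ℤ/3 ⊕ ℤ/6 ⊕ ℤ/12

Derivation:
rank_ℚ(R)=3; free=4−3=1
SNF(R) diag = [3, 6, 12] → torsion [3, 6, 12]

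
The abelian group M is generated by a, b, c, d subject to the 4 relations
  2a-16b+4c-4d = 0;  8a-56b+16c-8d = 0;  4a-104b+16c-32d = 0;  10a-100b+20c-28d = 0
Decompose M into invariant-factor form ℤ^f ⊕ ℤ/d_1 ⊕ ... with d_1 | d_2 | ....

Answer: M ≅ ℤ/2 ⊕ ℤ/4 ⊕ ℤ/8 ⊕ ℤ/24

Derivation:
rank_ℚ(R)=4; free=4−4=0
SNF(R) diag = [2, 4, 8, 24] → torsion [2, 4, 8, 24]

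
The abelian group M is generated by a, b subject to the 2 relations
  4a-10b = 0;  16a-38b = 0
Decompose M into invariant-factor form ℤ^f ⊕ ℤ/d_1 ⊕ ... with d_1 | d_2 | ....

Answer: M ≅ ℤ/2 ⊕ ℤ/4

Derivation:
rank_ℚ(R)=2; free=2−2=0
SNF(R) diag = [2, 4] → torsion [2, 4]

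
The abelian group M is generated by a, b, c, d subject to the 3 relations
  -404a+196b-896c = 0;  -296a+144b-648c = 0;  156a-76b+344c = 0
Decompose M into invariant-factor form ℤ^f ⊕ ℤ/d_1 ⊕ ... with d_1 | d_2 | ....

Answer: M ≅ ℤ^1 ⊕ ℤ/4 ⊕ ℤ/8 ⊕ ℤ/24

Derivation:
rank_ℚ(R)=3; free=4−3=1
SNF(R) diag = [4, 8, 24] → torsion [4, 8, 24]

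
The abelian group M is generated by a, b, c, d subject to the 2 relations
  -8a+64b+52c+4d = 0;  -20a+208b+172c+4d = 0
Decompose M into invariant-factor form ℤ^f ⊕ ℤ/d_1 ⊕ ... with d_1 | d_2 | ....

rank_ℚ(R)=2; free=4−2=2
SNF(R) diag = [4, 12] → torsion [4, 12]

Answer: M ≅ ℤ^2 ⊕ ℤ/4 ⊕ ℤ/12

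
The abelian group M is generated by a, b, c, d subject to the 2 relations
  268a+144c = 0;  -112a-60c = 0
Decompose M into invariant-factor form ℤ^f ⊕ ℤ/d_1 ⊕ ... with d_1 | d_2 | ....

Answer: M ≅ ℤ^2 ⊕ ℤ/4 ⊕ ℤ/12

Derivation:
rank_ℚ(R)=2; free=4−2=2
SNF(R) diag = [4, 12] → torsion [4, 12]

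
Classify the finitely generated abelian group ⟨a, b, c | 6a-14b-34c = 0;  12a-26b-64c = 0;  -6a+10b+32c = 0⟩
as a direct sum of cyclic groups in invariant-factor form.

rank_ℚ(R)=3; free=3−3=0
SNF(R) diag = [2, 6, 6] → torsion [2, 6, 6]

Answer: M ≅ ℤ/2 ⊕ ℤ/6 ⊕ ℤ/6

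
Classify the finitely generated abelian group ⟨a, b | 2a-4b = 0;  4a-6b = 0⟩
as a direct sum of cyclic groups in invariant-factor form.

rank_ℚ(R)=2; free=2−2=0
SNF(R) diag = [2, 2] → torsion [2, 2]

Answer: M ≅ ℤ/2 ⊕ ℤ/2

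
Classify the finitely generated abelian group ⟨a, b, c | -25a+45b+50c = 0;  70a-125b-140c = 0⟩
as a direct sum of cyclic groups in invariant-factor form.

rank_ℚ(R)=2; free=3−2=1
SNF(R) diag = [5, 5] → torsion [5, 5]

Answer: M ≅ ℤ^1 ⊕ ℤ/5 ⊕ ℤ/5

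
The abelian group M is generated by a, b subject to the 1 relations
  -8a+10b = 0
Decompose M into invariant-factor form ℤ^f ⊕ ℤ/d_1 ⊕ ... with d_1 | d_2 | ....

rank_ℚ(R)=1; free=2−1=1
SNF(R) diag = [2] → torsion [2]

Answer: M ≅ ℤ^1 ⊕ ℤ/2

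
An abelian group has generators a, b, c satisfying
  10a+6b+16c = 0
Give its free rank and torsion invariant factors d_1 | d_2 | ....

rank_ℚ(R)=1; free=3−1=2
SNF(R) diag = [2] → torsion [2]

Answer: M ≅ ℤ^2 ⊕ ℤ/2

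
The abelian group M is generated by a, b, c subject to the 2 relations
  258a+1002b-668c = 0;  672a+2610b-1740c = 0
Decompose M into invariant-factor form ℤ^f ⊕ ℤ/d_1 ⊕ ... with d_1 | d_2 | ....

Answer: M ≅ ℤ^1 ⊕ ℤ/2 ⊕ ℤ/6

Derivation:
rank_ℚ(R)=2; free=3−2=1
SNF(R) diag = [2, 6] → torsion [2, 6]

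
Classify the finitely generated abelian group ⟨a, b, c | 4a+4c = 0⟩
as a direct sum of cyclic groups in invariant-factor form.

Answer: M ≅ ℤ^2 ⊕ ℤ/4

Derivation:
rank_ℚ(R)=1; free=3−1=2
SNF(R) diag = [4] → torsion [4]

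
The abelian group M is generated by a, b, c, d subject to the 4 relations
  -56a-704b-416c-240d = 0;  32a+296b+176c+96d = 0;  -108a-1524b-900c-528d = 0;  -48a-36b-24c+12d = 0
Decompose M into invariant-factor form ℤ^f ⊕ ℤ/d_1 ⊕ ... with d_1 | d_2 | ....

rank_ℚ(R)=4; free=4−4=0
SNF(R) diag = [4, 12, 24, 24] → torsion [4, 12, 24, 24]

Answer: M ≅ ℤ/4 ⊕ ℤ/12 ⊕ ℤ/24 ⊕ ℤ/24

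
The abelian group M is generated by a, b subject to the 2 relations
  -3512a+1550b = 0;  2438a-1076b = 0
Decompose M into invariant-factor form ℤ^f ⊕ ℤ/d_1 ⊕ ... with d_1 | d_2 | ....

rank_ℚ(R)=2; free=2−2=0
SNF(R) diag = [2, 6] → torsion [2, 6]

Answer: M ≅ ℤ/2 ⊕ ℤ/6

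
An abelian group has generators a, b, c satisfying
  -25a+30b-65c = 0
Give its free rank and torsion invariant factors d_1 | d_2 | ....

rank_ℚ(R)=1; free=3−1=2
SNF(R) diag = [5] → torsion [5]

Answer: M ≅ ℤ^2 ⊕ ℤ/5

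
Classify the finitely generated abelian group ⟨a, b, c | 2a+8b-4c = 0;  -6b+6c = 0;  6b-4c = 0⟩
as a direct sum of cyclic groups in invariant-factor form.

rank_ℚ(R)=3; free=3−3=0
SNF(R) diag = [2, 2, 6] → torsion [2, 2, 6]

Answer: M ≅ ℤ/2 ⊕ ℤ/2 ⊕ ℤ/6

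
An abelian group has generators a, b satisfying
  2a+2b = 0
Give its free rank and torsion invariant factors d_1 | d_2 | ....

rank_ℚ(R)=1; free=2−1=1
SNF(R) diag = [2] → torsion [2]

Answer: M ≅ ℤ^1 ⊕ ℤ/2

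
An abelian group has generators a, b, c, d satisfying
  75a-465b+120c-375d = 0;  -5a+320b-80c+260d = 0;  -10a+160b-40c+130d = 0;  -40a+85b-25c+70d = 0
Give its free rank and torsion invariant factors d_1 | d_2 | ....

Answer: M ≅ ℤ/5 ⊕ ℤ/15 ⊕ ℤ/15 ⊕ ℤ/30

Derivation:
rank_ℚ(R)=4; free=4−4=0
SNF(R) diag = [5, 15, 15, 30] → torsion [5, 15, 15, 30]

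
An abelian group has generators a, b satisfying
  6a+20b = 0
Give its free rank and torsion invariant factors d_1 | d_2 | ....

Answer: M ≅ ℤ^1 ⊕ ℤ/2

Derivation:
rank_ℚ(R)=1; free=2−1=1
SNF(R) diag = [2] → torsion [2]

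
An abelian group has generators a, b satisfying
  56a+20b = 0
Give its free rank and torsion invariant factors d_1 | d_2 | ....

rank_ℚ(R)=1; free=2−1=1
SNF(R) diag = [4] → torsion [4]

Answer: M ≅ ℤ^1 ⊕ ℤ/4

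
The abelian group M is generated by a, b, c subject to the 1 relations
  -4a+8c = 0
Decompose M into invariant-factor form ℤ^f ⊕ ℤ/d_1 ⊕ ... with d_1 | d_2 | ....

rank_ℚ(R)=1; free=3−1=2
SNF(R) diag = [4] → torsion [4]

Answer: M ≅ ℤ^2 ⊕ ℤ/4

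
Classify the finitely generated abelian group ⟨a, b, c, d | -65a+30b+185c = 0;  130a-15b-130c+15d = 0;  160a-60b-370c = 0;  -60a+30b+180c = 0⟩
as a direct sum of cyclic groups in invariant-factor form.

Answer: M ≅ ℤ/5 ⊕ ℤ/15 ⊕ ℤ/30 ⊕ ℤ/30

Derivation:
rank_ℚ(R)=4; free=4−4=0
SNF(R) diag = [5, 15, 30, 30] → torsion [5, 15, 30, 30]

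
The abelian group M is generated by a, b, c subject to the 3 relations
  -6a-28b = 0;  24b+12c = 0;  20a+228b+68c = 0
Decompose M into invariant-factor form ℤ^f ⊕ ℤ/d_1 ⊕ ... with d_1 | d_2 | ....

rank_ℚ(R)=3; free=3−3=0
SNF(R) diag = [2, 4, 12] → torsion [2, 4, 12]

Answer: M ≅ ℤ/2 ⊕ ℤ/4 ⊕ ℤ/12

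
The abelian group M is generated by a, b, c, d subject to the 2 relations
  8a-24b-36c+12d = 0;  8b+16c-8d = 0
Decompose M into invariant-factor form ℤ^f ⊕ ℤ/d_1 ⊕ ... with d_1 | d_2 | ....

rank_ℚ(R)=2; free=4−2=2
SNF(R) diag = [4, 8] → torsion [4, 8]

Answer: M ≅ ℤ^2 ⊕ ℤ/4 ⊕ ℤ/8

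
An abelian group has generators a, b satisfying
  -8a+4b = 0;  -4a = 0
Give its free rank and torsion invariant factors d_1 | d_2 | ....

Answer: M ≅ ℤ/4 ⊕ ℤ/4

Derivation:
rank_ℚ(R)=2; free=2−2=0
SNF(R) diag = [4, 4] → torsion [4, 4]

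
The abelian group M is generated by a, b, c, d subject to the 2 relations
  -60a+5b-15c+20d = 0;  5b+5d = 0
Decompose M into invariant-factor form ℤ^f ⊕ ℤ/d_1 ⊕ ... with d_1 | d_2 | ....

rank_ℚ(R)=2; free=4−2=2
SNF(R) diag = [5, 15] → torsion [5, 15]

Answer: M ≅ ℤ^2 ⊕ ℤ/5 ⊕ ℤ/15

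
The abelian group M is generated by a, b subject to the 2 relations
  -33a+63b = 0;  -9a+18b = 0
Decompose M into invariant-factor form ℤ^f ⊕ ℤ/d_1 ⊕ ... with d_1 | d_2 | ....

Answer: M ≅ ℤ/3 ⊕ ℤ/9

Derivation:
rank_ℚ(R)=2; free=2−2=0
SNF(R) diag = [3, 9] → torsion [3, 9]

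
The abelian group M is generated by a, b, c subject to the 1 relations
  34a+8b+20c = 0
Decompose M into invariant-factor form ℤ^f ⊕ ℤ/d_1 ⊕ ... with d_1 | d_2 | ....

rank_ℚ(R)=1; free=3−1=2
SNF(R) diag = [2] → torsion [2]

Answer: M ≅ ℤ^2 ⊕ ℤ/2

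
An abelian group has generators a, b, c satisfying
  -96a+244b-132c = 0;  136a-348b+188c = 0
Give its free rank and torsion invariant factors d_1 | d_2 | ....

Answer: M ≅ ℤ^1 ⊕ ℤ/4 ⊕ ℤ/8

Derivation:
rank_ℚ(R)=2; free=3−2=1
SNF(R) diag = [4, 8] → torsion [4, 8]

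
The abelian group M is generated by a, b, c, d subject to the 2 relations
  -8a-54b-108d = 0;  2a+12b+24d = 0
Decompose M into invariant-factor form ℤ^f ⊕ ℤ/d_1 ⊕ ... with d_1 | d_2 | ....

rank_ℚ(R)=2; free=4−2=2
SNF(R) diag = [2, 6] → torsion [2, 6]

Answer: M ≅ ℤ^2 ⊕ ℤ/2 ⊕ ℤ/6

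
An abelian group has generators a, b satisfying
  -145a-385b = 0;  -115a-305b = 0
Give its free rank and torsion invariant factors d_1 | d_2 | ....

rank_ℚ(R)=2; free=2−2=0
SNF(R) diag = [5, 10] → torsion [5, 10]

Answer: M ≅ ℤ/5 ⊕ ℤ/10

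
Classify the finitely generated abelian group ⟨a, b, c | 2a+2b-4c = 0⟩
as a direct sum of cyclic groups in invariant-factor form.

Answer: M ≅ ℤ^2 ⊕ ℤ/2

Derivation:
rank_ℚ(R)=1; free=3−1=2
SNF(R) diag = [2] → torsion [2]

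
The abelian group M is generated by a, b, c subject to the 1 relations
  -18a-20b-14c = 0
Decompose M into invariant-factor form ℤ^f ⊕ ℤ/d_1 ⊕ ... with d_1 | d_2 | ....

rank_ℚ(R)=1; free=3−1=2
SNF(R) diag = [2] → torsion [2]

Answer: M ≅ ℤ^2 ⊕ ℤ/2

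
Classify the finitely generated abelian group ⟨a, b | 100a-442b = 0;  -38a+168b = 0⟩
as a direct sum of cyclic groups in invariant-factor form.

rank_ℚ(R)=2; free=2−2=0
SNF(R) diag = [2, 2] → torsion [2, 2]

Answer: M ≅ ℤ/2 ⊕ ℤ/2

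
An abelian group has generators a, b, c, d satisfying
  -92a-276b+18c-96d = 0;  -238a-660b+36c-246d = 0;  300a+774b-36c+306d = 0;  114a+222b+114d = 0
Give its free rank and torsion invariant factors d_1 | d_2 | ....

Answer: M ≅ ℤ/2 ⊕ ℤ/6 ⊕ ℤ/18 ⊕ ℤ/54

Derivation:
rank_ℚ(R)=4; free=4−4=0
SNF(R) diag = [2, 6, 18, 54] → torsion [2, 6, 18, 54]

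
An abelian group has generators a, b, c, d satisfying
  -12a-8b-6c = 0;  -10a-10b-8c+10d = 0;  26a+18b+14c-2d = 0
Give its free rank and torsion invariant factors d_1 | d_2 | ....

Answer: M ≅ ℤ^1 ⊕ ℤ/2 ⊕ ℤ/2 ⊕ ℤ/4

Derivation:
rank_ℚ(R)=3; free=4−3=1
SNF(R) diag = [2, 2, 4] → torsion [2, 2, 4]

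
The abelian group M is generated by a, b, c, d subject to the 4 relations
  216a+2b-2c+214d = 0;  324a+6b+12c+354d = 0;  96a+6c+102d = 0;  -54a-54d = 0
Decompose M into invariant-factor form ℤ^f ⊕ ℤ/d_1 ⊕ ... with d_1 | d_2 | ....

rank_ℚ(R)=4; free=4−4=0
SNF(R) diag = [2, 6, 18, 54] → torsion [2, 6, 18, 54]

Answer: M ≅ ℤ/2 ⊕ ℤ/6 ⊕ ℤ/18 ⊕ ℤ/54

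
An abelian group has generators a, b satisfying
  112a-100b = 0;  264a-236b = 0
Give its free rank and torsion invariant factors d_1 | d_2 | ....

rank_ℚ(R)=2; free=2−2=0
SNF(R) diag = [4, 8] → torsion [4, 8]

Answer: M ≅ ℤ/4 ⊕ ℤ/8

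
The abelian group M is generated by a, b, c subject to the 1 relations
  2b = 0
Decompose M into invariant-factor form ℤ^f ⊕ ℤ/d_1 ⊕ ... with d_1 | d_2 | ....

Answer: M ≅ ℤ^2 ⊕ ℤ/2

Derivation:
rank_ℚ(R)=1; free=3−1=2
SNF(R) diag = [2] → torsion [2]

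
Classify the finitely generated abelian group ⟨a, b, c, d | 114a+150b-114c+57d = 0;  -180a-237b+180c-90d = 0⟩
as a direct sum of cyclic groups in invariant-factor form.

Answer: M ≅ ℤ^2 ⊕ ℤ/3 ⊕ ℤ/3

Derivation:
rank_ℚ(R)=2; free=4−2=2
SNF(R) diag = [3, 3] → torsion [3, 3]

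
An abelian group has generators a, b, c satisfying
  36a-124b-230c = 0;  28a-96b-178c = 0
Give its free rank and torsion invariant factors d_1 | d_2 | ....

Answer: M ≅ ℤ^1 ⊕ ℤ/2 ⊕ ℤ/4

Derivation:
rank_ℚ(R)=2; free=3−2=1
SNF(R) diag = [2, 4] → torsion [2, 4]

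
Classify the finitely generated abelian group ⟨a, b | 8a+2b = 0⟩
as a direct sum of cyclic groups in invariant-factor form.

rank_ℚ(R)=1; free=2−1=1
SNF(R) diag = [2] → torsion [2]

Answer: M ≅ ℤ^1 ⊕ ℤ/2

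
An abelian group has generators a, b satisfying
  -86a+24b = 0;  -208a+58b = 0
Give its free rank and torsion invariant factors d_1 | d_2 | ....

Answer: M ≅ ℤ/2 ⊕ ℤ/2

Derivation:
rank_ℚ(R)=2; free=2−2=0
SNF(R) diag = [2, 2] → torsion [2, 2]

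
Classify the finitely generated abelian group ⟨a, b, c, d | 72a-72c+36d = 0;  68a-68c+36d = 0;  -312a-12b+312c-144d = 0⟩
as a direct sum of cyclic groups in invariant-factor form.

Answer: M ≅ ℤ^1 ⊕ ℤ/4 ⊕ ℤ/12 ⊕ ℤ/36

Derivation:
rank_ℚ(R)=3; free=4−3=1
SNF(R) diag = [4, 12, 36] → torsion [4, 12, 36]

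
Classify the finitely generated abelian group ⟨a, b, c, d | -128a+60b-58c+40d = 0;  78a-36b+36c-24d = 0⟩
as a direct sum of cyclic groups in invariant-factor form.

rank_ℚ(R)=2; free=4−2=2
SNF(R) diag = [2, 6] → torsion [2, 6]

Answer: M ≅ ℤ^2 ⊕ ℤ/2 ⊕ ℤ/6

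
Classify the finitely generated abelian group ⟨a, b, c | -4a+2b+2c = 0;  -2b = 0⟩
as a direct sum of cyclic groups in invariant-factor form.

rank_ℚ(R)=2; free=3−2=1
SNF(R) diag = [2, 2] → torsion [2, 2]

Answer: M ≅ ℤ^1 ⊕ ℤ/2 ⊕ ℤ/2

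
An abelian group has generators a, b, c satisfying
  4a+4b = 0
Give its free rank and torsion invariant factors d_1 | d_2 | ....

rank_ℚ(R)=1; free=3−1=2
SNF(R) diag = [4] → torsion [4]

Answer: M ≅ ℤ^2 ⊕ ℤ/4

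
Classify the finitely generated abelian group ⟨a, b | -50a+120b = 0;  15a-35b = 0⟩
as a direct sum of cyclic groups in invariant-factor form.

Answer: M ≅ ℤ/5 ⊕ ℤ/10

Derivation:
rank_ℚ(R)=2; free=2−2=0
SNF(R) diag = [5, 10] → torsion [5, 10]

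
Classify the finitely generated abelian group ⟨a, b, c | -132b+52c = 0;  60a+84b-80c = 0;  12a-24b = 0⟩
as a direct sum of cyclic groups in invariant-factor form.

rank_ℚ(R)=3; free=3−3=0
SNF(R) diag = [4, 12, 12] → torsion [4, 12, 12]

Answer: M ≅ ℤ/4 ⊕ ℤ/12 ⊕ ℤ/12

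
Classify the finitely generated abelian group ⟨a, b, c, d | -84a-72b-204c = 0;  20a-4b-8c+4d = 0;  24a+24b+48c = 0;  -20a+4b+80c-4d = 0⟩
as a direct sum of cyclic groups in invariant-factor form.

rank_ℚ(R)=4; free=4−4=0
SNF(R) diag = [4, 12, 24, 72] → torsion [4, 12, 24, 72]

Answer: M ≅ ℤ/4 ⊕ ℤ/12 ⊕ ℤ/24 ⊕ ℤ/72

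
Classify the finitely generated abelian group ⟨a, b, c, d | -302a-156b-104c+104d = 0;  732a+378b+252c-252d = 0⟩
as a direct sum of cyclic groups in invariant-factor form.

Answer: M ≅ ℤ^2 ⊕ ℤ/2 ⊕ ℤ/6

Derivation:
rank_ℚ(R)=2; free=4−2=2
SNF(R) diag = [2, 6] → torsion [2, 6]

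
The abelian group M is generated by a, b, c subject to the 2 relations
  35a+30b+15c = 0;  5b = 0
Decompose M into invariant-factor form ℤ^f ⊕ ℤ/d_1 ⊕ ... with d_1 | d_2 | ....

Answer: M ≅ ℤ^1 ⊕ ℤ/5 ⊕ ℤ/5

Derivation:
rank_ℚ(R)=2; free=3−2=1
SNF(R) diag = [5, 5] → torsion [5, 5]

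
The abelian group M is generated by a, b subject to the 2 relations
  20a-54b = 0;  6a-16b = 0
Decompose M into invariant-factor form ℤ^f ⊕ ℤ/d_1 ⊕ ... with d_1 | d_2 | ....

Answer: M ≅ ℤ/2 ⊕ ℤ/2

Derivation:
rank_ℚ(R)=2; free=2−2=0
SNF(R) diag = [2, 2] → torsion [2, 2]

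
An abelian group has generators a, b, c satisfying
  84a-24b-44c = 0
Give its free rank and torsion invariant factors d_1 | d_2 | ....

Answer: M ≅ ℤ^2 ⊕ ℤ/4

Derivation:
rank_ℚ(R)=1; free=3−1=2
SNF(R) diag = [4] → torsion [4]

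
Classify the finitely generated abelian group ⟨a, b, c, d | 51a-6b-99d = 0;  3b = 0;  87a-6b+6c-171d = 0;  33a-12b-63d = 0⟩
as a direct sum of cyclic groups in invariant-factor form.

Answer: M ≅ ℤ/3 ⊕ ℤ/3 ⊕ ℤ/6 ⊕ ℤ/18

Derivation:
rank_ℚ(R)=4; free=4−4=0
SNF(R) diag = [3, 3, 6, 18] → torsion [3, 3, 6, 18]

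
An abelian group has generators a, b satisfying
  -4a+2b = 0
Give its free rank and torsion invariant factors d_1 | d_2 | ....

Answer: M ≅ ℤ^1 ⊕ ℤ/2

Derivation:
rank_ℚ(R)=1; free=2−1=1
SNF(R) diag = [2] → torsion [2]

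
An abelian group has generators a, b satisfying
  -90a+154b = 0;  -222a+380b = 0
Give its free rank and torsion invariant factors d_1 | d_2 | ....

rank_ℚ(R)=2; free=2−2=0
SNF(R) diag = [2, 6] → torsion [2, 6]

Answer: M ≅ ℤ/2 ⊕ ℤ/6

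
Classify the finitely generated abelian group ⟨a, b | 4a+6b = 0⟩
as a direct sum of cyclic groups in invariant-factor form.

rank_ℚ(R)=1; free=2−1=1
SNF(R) diag = [2] → torsion [2]

Answer: M ≅ ℤ^1 ⊕ ℤ/2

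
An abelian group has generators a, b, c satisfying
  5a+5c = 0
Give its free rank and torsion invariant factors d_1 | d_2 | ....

rank_ℚ(R)=1; free=3−1=2
SNF(R) diag = [5] → torsion [5]

Answer: M ≅ ℤ^2 ⊕ ℤ/5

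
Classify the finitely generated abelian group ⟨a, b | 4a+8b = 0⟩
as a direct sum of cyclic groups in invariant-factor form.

rank_ℚ(R)=1; free=2−1=1
SNF(R) diag = [4] → torsion [4]

Answer: M ≅ ℤ^1 ⊕ ℤ/4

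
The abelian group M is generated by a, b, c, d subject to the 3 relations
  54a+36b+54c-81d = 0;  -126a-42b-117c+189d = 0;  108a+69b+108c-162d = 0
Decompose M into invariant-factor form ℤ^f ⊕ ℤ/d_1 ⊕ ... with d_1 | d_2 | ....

rank_ℚ(R)=3; free=4−3=1
SNF(R) diag = [3, 9, 27] → torsion [3, 9, 27]

Answer: M ≅ ℤ^1 ⊕ ℤ/3 ⊕ ℤ/9 ⊕ ℤ/27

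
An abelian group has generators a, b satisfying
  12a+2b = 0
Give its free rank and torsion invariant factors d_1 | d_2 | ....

Answer: M ≅ ℤ^1 ⊕ ℤ/2

Derivation:
rank_ℚ(R)=1; free=2−1=1
SNF(R) diag = [2] → torsion [2]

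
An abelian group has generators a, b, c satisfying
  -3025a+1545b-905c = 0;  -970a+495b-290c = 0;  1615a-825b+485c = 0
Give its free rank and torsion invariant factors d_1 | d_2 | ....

Answer: M ≅ ℤ/5 ⊕ ℤ/15 ⊕ ℤ/30

Derivation:
rank_ℚ(R)=3; free=3−3=0
SNF(R) diag = [5, 15, 30] → torsion [5, 15, 30]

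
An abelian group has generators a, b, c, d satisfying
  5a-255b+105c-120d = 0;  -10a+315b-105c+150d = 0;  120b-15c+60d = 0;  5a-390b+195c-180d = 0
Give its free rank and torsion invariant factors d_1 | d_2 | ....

rank_ℚ(R)=4; free=4−4=0
SNF(R) diag = [5, 15, 15, 30] → torsion [5, 15, 15, 30]

Answer: M ≅ ℤ/5 ⊕ ℤ/15 ⊕ ℤ/15 ⊕ ℤ/30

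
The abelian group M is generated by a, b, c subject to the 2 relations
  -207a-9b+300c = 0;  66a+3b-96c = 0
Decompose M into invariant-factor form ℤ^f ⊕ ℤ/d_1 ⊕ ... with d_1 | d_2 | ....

Answer: M ≅ ℤ^1 ⊕ ℤ/3 ⊕ ℤ/3

Derivation:
rank_ℚ(R)=2; free=3−2=1
SNF(R) diag = [3, 3] → torsion [3, 3]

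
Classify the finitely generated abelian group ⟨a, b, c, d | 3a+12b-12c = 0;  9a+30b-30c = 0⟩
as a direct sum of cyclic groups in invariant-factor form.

rank_ℚ(R)=2; free=4−2=2
SNF(R) diag = [3, 6] → torsion [3, 6]

Answer: M ≅ ℤ^2 ⊕ ℤ/3 ⊕ ℤ/6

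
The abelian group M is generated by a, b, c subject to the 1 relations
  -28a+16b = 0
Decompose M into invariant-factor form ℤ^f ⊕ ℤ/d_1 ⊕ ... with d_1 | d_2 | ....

Answer: M ≅ ℤ^2 ⊕ ℤ/4

Derivation:
rank_ℚ(R)=1; free=3−1=2
SNF(R) diag = [4] → torsion [4]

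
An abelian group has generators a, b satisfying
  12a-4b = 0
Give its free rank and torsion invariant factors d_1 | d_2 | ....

Answer: M ≅ ℤ^1 ⊕ ℤ/4

Derivation:
rank_ℚ(R)=1; free=2−1=1
SNF(R) diag = [4] → torsion [4]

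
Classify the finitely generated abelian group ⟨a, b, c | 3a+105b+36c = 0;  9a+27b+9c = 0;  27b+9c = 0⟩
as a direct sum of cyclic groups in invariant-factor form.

rank_ℚ(R)=3; free=3−3=0
SNF(R) diag = [3, 9, 9] → torsion [3, 9, 9]

Answer: M ≅ ℤ/3 ⊕ ℤ/9 ⊕ ℤ/9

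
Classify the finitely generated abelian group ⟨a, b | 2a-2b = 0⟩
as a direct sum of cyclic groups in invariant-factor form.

rank_ℚ(R)=1; free=2−1=1
SNF(R) diag = [2] → torsion [2]

Answer: M ≅ ℤ^1 ⊕ ℤ/2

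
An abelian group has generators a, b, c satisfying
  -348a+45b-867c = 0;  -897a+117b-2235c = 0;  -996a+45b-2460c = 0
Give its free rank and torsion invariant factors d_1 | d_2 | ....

Answer: M ≅ ℤ/3 ⊕ ℤ/9 ⊕ ℤ/27

Derivation:
rank_ℚ(R)=3; free=3−3=0
SNF(R) diag = [3, 9, 27] → torsion [3, 9, 27]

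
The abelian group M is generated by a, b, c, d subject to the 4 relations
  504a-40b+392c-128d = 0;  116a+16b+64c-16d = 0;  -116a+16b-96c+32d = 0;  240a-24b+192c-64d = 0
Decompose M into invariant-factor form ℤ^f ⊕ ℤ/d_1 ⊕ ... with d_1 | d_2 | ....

rank_ℚ(R)=4; free=4−4=0
SNF(R) diag = [4, 8, 8, 16] → torsion [4, 8, 8, 16]

Answer: M ≅ ℤ/4 ⊕ ℤ/8 ⊕ ℤ/8 ⊕ ℤ/16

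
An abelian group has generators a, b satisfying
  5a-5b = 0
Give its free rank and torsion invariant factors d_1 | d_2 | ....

Answer: M ≅ ℤ^1 ⊕ ℤ/5

Derivation:
rank_ℚ(R)=1; free=2−1=1
SNF(R) diag = [5] → torsion [5]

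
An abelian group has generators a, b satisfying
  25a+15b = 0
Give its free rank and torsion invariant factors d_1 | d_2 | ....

rank_ℚ(R)=1; free=2−1=1
SNF(R) diag = [5] → torsion [5]

Answer: M ≅ ℤ^1 ⊕ ℤ/5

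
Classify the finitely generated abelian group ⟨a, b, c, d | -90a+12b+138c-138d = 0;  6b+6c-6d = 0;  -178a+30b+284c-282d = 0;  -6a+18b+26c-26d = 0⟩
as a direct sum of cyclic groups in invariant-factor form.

Answer: M ≅ ℤ/2 ⊕ ℤ/2 ⊕ ℤ/6 ⊕ ℤ/18

Derivation:
rank_ℚ(R)=4; free=4−4=0
SNF(R) diag = [2, 2, 6, 18] → torsion [2, 2, 6, 18]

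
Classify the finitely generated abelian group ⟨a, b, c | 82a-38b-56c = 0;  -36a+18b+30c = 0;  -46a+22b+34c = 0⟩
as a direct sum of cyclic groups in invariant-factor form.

Answer: M ≅ ℤ/2 ⊕ ℤ/2 ⊕ ℤ/6

Derivation:
rank_ℚ(R)=3; free=3−3=0
SNF(R) diag = [2, 2, 6] → torsion [2, 2, 6]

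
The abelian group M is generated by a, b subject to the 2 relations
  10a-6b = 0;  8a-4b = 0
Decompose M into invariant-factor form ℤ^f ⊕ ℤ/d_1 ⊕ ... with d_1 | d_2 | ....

rank_ℚ(R)=2; free=2−2=0
SNF(R) diag = [2, 4] → torsion [2, 4]

Answer: M ≅ ℤ/2 ⊕ ℤ/4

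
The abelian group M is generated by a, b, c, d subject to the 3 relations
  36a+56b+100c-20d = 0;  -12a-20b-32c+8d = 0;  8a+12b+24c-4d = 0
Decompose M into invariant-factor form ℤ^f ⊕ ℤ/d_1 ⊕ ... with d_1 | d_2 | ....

Answer: M ≅ ℤ^1 ⊕ ℤ/4 ⊕ ℤ/4 ⊕ ℤ/4

Derivation:
rank_ℚ(R)=3; free=4−3=1
SNF(R) diag = [4, 4, 4] → torsion [4, 4, 4]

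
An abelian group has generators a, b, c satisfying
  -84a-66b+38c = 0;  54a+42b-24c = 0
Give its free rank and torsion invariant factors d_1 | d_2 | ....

Answer: M ≅ ℤ^1 ⊕ ℤ/2 ⊕ ℤ/6

Derivation:
rank_ℚ(R)=2; free=3−2=1
SNF(R) diag = [2, 6] → torsion [2, 6]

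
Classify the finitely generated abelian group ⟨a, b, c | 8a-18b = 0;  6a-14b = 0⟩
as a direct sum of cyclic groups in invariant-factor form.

Answer: M ≅ ℤ^1 ⊕ ℤ/2 ⊕ ℤ/2

Derivation:
rank_ℚ(R)=2; free=3−2=1
SNF(R) diag = [2, 2] → torsion [2, 2]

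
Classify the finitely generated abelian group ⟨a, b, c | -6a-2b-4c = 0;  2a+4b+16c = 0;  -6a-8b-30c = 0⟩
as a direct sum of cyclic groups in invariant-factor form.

Answer: M ≅ ℤ/2 ⊕ ℤ/2 ⊕ ℤ/2

Derivation:
rank_ℚ(R)=3; free=3−3=0
SNF(R) diag = [2, 2, 2] → torsion [2, 2, 2]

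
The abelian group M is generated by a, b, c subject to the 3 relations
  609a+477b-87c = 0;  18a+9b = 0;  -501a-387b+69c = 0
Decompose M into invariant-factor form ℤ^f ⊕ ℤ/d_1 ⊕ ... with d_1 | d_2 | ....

Answer: M ≅ ℤ/3 ⊕ ℤ/9 ⊕ ℤ/18

Derivation:
rank_ℚ(R)=3; free=3−3=0
SNF(R) diag = [3, 9, 18] → torsion [3, 9, 18]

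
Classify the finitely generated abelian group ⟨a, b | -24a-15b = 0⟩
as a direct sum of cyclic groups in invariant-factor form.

Answer: M ≅ ℤ^1 ⊕ ℤ/3

Derivation:
rank_ℚ(R)=1; free=2−1=1
SNF(R) diag = [3] → torsion [3]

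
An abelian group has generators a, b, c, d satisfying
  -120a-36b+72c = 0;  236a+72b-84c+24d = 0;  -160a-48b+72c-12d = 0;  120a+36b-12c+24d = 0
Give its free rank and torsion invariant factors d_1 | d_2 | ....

rank_ℚ(R)=4; free=4−4=0
SNF(R) diag = [4, 12, 12, 36] → torsion [4, 12, 12, 36]

Answer: M ≅ ℤ/4 ⊕ ℤ/12 ⊕ ℤ/12 ⊕ ℤ/36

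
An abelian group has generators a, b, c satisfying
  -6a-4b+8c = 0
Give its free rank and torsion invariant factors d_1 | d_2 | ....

rank_ℚ(R)=1; free=3−1=2
SNF(R) diag = [2] → torsion [2]

Answer: M ≅ ℤ^2 ⊕ ℤ/2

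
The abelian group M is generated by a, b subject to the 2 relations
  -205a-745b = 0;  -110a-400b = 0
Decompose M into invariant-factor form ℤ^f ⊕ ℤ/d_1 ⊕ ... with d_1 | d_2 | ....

rank_ℚ(R)=2; free=2−2=0
SNF(R) diag = [5, 10] → torsion [5, 10]

Answer: M ≅ ℤ/5 ⊕ ℤ/10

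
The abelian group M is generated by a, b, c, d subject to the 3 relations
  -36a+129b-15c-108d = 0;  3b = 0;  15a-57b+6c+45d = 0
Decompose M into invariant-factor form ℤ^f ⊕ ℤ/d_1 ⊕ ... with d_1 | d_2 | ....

Answer: M ≅ ℤ^1 ⊕ ℤ/3 ⊕ ℤ/3 ⊕ ℤ/3

Derivation:
rank_ℚ(R)=3; free=4−3=1
SNF(R) diag = [3, 3, 3] → torsion [3, 3, 3]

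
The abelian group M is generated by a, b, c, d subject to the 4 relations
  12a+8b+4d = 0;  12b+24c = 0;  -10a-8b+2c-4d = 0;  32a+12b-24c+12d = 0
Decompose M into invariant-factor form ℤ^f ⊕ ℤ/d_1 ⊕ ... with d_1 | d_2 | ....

Answer: M ≅ ℤ/2 ⊕ ℤ/4 ⊕ ℤ/4 ⊕ ℤ/12

Derivation:
rank_ℚ(R)=4; free=4−4=0
SNF(R) diag = [2, 4, 4, 12] → torsion [2, 4, 4, 12]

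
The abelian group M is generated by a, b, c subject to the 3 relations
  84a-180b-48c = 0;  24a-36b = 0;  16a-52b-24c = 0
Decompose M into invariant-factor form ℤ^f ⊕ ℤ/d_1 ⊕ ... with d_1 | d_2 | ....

rank_ℚ(R)=3; free=3−3=0
SNF(R) diag = [4, 12, 24] → torsion [4, 12, 24]

Answer: M ≅ ℤ/4 ⊕ ℤ/12 ⊕ ℤ/24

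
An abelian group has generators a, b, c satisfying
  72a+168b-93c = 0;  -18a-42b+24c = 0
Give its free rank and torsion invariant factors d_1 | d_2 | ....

Answer: M ≅ ℤ^1 ⊕ ℤ/3 ⊕ ℤ/6

Derivation:
rank_ℚ(R)=2; free=3−2=1
SNF(R) diag = [3, 6] → torsion [3, 6]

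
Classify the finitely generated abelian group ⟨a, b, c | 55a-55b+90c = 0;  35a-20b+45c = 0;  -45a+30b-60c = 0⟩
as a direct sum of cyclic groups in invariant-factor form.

rank_ℚ(R)=3; free=3−3=0
SNF(R) diag = [5, 15, 15] → torsion [5, 15, 15]

Answer: M ≅ ℤ/5 ⊕ ℤ/15 ⊕ ℤ/15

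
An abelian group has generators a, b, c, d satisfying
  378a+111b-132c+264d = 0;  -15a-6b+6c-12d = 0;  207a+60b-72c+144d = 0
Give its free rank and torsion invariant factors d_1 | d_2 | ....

rank_ℚ(R)=3; free=4−3=1
SNF(R) diag = [3, 3, 6] → torsion [3, 3, 6]

Answer: M ≅ ℤ^1 ⊕ ℤ/3 ⊕ ℤ/3 ⊕ ℤ/6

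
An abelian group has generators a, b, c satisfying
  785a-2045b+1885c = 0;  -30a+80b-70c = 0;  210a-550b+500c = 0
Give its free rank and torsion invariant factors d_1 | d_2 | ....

Answer: M ≅ ℤ/5 ⊕ ℤ/10 ⊕ ℤ/30

Derivation:
rank_ℚ(R)=3; free=3−3=0
SNF(R) diag = [5, 10, 30] → torsion [5, 10, 30]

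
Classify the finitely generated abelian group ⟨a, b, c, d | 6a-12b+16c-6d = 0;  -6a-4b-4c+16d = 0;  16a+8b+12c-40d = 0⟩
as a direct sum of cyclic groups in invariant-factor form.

Answer: M ≅ ℤ^1 ⊕ ℤ/2 ⊕ ℤ/2 ⊕ ℤ/4

Derivation:
rank_ℚ(R)=3; free=4−3=1
SNF(R) diag = [2, 2, 4] → torsion [2, 2, 4]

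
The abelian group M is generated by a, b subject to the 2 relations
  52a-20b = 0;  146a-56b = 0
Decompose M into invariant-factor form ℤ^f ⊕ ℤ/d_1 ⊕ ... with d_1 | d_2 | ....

Answer: M ≅ ℤ/2 ⊕ ℤ/4

Derivation:
rank_ℚ(R)=2; free=2−2=0
SNF(R) diag = [2, 4] → torsion [2, 4]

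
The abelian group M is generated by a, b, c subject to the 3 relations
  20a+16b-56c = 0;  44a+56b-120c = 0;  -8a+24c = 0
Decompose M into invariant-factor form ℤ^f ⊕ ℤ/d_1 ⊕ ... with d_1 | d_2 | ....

Answer: M ≅ ℤ/4 ⊕ ℤ/8 ⊕ ℤ/8

Derivation:
rank_ℚ(R)=3; free=3−3=0
SNF(R) diag = [4, 8, 8] → torsion [4, 8, 8]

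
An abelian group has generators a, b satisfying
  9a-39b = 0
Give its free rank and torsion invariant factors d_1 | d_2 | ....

Answer: M ≅ ℤ^1 ⊕ ℤ/3

Derivation:
rank_ℚ(R)=1; free=2−1=1
SNF(R) diag = [3] → torsion [3]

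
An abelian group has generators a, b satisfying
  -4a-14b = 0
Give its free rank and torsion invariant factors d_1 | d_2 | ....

rank_ℚ(R)=1; free=2−1=1
SNF(R) diag = [2] → torsion [2]

Answer: M ≅ ℤ^1 ⊕ ℤ/2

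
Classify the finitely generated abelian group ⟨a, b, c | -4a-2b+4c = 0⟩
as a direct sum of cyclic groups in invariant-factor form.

rank_ℚ(R)=1; free=3−1=2
SNF(R) diag = [2] → torsion [2]

Answer: M ≅ ℤ^2 ⊕ ℤ/2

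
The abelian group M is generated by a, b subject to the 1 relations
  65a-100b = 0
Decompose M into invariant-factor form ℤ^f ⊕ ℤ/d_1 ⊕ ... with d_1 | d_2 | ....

rank_ℚ(R)=1; free=2−1=1
SNF(R) diag = [5] → torsion [5]

Answer: M ≅ ℤ^1 ⊕ ℤ/5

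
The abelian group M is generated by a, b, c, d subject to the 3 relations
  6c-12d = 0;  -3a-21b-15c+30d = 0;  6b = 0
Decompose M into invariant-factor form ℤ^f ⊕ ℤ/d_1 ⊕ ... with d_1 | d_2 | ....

Answer: M ≅ ℤ^1 ⊕ ℤ/3 ⊕ ℤ/6 ⊕ ℤ/6

Derivation:
rank_ℚ(R)=3; free=4−3=1
SNF(R) diag = [3, 6, 6] → torsion [3, 6, 6]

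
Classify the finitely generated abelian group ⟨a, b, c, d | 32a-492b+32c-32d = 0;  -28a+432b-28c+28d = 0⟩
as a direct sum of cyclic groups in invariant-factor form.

Answer: M ≅ ℤ^2 ⊕ ℤ/4 ⊕ ℤ/12

Derivation:
rank_ℚ(R)=2; free=4−2=2
SNF(R) diag = [4, 12] → torsion [4, 12]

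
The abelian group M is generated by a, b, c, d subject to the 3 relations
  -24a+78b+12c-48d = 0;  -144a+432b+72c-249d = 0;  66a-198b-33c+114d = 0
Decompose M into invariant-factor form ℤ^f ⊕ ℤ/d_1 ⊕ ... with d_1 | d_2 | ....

rank_ℚ(R)=3; free=4−3=1
SNF(R) diag = [3, 3, 6] → torsion [3, 3, 6]

Answer: M ≅ ℤ^1 ⊕ ℤ/3 ⊕ ℤ/3 ⊕ ℤ/6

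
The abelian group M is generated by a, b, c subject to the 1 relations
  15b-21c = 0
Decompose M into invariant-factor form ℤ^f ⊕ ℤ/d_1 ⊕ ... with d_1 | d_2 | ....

Answer: M ≅ ℤ^2 ⊕ ℤ/3

Derivation:
rank_ℚ(R)=1; free=3−1=2
SNF(R) diag = [3] → torsion [3]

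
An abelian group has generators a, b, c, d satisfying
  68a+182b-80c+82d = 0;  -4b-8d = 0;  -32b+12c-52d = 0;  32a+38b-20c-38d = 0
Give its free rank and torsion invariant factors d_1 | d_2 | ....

rank_ℚ(R)=4; free=4−4=0
SNF(R) diag = [2, 4, 12, 36] → torsion [2, 4, 12, 36]

Answer: M ≅ ℤ/2 ⊕ ℤ/4 ⊕ ℤ/12 ⊕ ℤ/36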